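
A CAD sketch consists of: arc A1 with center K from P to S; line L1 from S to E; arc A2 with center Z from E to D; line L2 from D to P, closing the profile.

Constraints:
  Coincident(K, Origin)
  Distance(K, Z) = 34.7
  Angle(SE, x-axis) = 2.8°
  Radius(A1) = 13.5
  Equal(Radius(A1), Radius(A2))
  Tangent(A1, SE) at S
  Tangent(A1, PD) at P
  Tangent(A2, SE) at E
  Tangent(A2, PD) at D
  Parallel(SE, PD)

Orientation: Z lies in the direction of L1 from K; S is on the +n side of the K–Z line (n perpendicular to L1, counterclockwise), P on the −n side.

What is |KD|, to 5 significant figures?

37.234

The slot axis is L1's direction at 2.8°, so u = (cos 2.8°, sin 2.8°) = (0.99881, 0.048850) and n = (−sin 2.8°, cos 2.8°) = (-0.048850, 0.99881). K is at the origin and Z lies 34.7 along u from K, so Z = 34.7·u = (34.659, 1.6951). Tangency of A1 to both parallel lines with radius 13.5 puts S and P at K ± 13.5·n: S = (-0.65947, 13.484), P = (0.65947, -13.484). Equal radii place E and D the same way about Z: E = Z + 13.5·n = (33.999, 15.179), D = Z − 13.5·n = (35.318, -11.789). Then |KD| = |D − K| = 37.234.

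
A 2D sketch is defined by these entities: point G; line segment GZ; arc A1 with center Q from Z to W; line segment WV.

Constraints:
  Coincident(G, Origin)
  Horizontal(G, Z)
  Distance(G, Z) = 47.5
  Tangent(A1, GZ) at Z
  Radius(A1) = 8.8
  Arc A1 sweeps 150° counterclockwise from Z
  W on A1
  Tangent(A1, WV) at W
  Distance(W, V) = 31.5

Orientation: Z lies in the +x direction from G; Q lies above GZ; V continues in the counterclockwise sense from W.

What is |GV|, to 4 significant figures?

40.51

G is at the origin; GZ is horizontal with |GZ| = 47.5 and Z on the +x side, so Z = (47.50, 0.000). Since A1 is tangent to GZ there, QZ ⟂ GZ, so Q = Z + (0, 8.8) = (47.50, 8.800). On A1, Z sits at bearing -90° from Q; a 150° counterclockwise sweep puts W at bearing 60°, so W = Q + 8.8·(cos 60°, sin 60°) = (51.90, 16.42). A1 meets WV tangentially, so QW is at right angles to WV, so WV runs along (−sin 60°, cos 60°); with |WV| = 31.5, V = (24.62, 32.17). Then |GV| = |V − G| = 40.51.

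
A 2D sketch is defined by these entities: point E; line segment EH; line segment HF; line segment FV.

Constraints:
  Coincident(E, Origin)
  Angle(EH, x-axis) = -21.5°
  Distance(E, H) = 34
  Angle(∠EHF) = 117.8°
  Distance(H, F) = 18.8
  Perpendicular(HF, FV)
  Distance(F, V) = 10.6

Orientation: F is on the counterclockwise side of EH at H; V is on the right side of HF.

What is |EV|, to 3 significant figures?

53.4

∠EHF = 117.8°, so HF runs at -21.5° + (180° − 117.8°) = 40.7° from the x-axis; with |HF| = 18.8, F = H + 18.8·(cos 40.7°, sin 40.7°) = (45.9, -0.202). The perpendicularity gives FV at right angles to HF; with |FV| = 10.6 on the right of HF, V = F + 10.6·(0.652, -0.758) = (52.8, -8.24). Then |EV| = |V − E| = 53.4.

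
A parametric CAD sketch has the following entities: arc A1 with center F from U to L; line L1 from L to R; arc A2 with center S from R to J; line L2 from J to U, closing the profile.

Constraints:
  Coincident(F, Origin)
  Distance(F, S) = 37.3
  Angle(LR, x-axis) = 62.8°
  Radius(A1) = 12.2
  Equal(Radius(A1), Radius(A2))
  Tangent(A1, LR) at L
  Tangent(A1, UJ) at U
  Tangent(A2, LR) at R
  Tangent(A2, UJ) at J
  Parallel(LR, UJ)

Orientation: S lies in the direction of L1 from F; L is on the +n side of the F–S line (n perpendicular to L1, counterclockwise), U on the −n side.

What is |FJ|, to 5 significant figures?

39.244

The slot axis is L1's direction at 62.8°, so u = (cos 62.8°, sin 62.8°) = (0.45710, 0.88942) and n = (−sin 62.8°, cos 62.8°) = (-0.88942, 0.45710). F is at the origin and S lies 37.3 along u from F, so S = 37.3·u = (17.050, 33.175). Tangency of A1 to both parallel lines with radius 12.2 puts L and U at F ± 12.2·n: L = (-10.851, 5.5766), U = (10.851, -5.5766). Equal radii place R and J the same way about S: R = S + 12.2·n = (6.1989, 38.752), J = S − 12.2·n = (27.901, 27.599). Then |FJ| = |J − F| = 39.244.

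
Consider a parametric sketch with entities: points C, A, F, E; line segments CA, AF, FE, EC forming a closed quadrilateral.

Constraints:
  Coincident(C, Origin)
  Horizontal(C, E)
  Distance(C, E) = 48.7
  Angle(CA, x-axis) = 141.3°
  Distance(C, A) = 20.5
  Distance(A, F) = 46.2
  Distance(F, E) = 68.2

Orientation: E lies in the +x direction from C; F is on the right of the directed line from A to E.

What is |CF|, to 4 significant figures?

34.86

Checks: |AF| = 46.20 ✓; |FE| = 68.20 ✓.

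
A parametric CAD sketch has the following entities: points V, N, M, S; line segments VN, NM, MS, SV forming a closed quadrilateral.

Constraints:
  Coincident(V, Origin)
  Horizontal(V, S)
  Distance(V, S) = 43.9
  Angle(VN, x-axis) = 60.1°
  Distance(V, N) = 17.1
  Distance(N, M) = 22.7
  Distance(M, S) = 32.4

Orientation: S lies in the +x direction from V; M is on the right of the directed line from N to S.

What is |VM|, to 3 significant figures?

14.5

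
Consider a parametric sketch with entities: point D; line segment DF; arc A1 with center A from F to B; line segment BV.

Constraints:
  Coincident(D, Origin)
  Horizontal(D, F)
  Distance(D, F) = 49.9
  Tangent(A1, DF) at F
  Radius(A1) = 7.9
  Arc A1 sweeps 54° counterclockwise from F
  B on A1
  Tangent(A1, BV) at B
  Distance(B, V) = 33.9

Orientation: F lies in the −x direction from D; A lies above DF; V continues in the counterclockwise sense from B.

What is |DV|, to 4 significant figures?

38.70

On A1, F sits at bearing -90° from A; a 54° counterclockwise sweep puts B at bearing -36°, so B = A + 7.9·(cos -36°, sin -36°) = (-43.51, 3.256). A1 meets BV tangentially, so AB is at right angles to BV, so BV runs along (−sin -36°, cos -36°); with |BV| = 33.9, V = (-23.58, 30.68). Then |DV| = |V − D| = 38.70.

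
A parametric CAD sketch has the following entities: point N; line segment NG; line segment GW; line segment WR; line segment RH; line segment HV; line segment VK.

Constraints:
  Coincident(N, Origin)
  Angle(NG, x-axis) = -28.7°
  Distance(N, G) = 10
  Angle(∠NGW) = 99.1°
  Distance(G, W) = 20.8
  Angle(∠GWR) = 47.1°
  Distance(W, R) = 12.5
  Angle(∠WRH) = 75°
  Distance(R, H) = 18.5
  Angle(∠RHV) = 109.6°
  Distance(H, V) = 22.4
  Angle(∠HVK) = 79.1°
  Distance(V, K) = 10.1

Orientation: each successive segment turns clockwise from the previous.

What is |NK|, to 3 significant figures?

36.0

N is at the origin; NG runs at -28.7° with length 10.0, so G = (8.77, -4.80). ∠NGW = 99.1° gives GW at -110° from the x-axis; with |GW| = 20.8, W = (1.79, -24.4). ∠GWR = 47.1° gives WR at 118° from the x-axis; with |WR| = 12.5, R = (-3.98, -13.3). ∠WRH = 75.0° gives RH at 12.5° from the x-axis; with |RH| = 18.5, H = (14.1, -9.31). ∠RHV = 109.6° gives HV at -57.9° from the x-axis; with |HV| = 22.4, V = (26.0, -28.3). ∠HVK = 79.1° gives VK at -159° from the x-axis; with |VK| = 10.1, K = (16.6, -31.9). Then |NK| = |K − N| = 36.0.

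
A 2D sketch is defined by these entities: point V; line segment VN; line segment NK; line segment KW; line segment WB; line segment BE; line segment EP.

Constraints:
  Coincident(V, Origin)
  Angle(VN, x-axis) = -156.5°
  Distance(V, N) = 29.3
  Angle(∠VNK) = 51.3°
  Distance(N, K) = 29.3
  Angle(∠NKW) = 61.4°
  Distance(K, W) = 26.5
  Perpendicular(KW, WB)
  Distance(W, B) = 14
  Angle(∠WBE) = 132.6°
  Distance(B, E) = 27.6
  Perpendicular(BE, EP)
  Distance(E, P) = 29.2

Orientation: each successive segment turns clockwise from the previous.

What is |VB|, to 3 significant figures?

15.3

V is at the origin; VN runs at -156.5° with length 29.3, so N = (-26.9, -11.7). ∠VNK = 51.3° gives NK at 74.8° from the x-axis; with |NK| = 29.3, K = (-19.2, 16.6). ∠NKW = 61.4° gives KW at -43.8° from the x-axis; with |KW| = 26.5, W = (-0.0611, -1.75). KW is perpendicular to WB, so WB runs at -134°; with |WB| = 14.0, B = (-9.75, -11.9). Then |VB| = |B − V| = 15.3.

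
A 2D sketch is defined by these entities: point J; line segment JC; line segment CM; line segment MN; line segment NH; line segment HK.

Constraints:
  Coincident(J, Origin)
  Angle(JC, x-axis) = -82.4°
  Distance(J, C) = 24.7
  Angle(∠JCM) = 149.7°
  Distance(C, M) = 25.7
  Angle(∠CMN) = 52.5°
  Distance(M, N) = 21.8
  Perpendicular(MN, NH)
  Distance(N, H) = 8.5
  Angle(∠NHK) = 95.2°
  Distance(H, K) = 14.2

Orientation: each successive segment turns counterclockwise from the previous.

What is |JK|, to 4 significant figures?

36.74

J is at the origin; JC runs at -82.4° with length 24.7, so C = (3.267, -24.48). ∠JCM = 149.7° gives CM at -52.10° from the x-axis; with |CM| = 25.7, M = (19.05, -44.76). ∠CMN = 52.5° gives MN at 75.40° from the x-axis; with |MN| = 21.8, N = (24.55, -23.67). MN is perpendicular to NH, so NH runs at 165.4°; with |NH| = 8.5, H = (16.32, -21.52). ∠NHK = 95.2° gives HK at -109.8° from the x-axis; with |HK| = 14.2, K = (11.51, -34.88). Then |JK| = |K − J| = 36.74.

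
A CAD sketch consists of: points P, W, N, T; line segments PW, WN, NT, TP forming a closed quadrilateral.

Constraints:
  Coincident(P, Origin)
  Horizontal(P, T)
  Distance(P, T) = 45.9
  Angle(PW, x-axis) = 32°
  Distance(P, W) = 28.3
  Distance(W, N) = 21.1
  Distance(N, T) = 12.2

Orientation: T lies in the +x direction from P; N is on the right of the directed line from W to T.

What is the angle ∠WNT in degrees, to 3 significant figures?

102°

Checks: |WN| = 21.10 ✓; |NT| = 12.20 ✓.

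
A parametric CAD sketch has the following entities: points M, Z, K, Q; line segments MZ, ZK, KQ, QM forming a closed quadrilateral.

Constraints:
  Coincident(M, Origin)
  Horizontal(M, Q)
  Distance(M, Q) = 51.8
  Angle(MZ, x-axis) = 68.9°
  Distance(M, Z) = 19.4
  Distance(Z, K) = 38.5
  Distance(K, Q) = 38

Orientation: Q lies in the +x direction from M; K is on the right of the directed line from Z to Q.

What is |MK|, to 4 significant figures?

26.34

Checks: |ZK| = 38.50 ✓; |KQ| = 38.00 ✓.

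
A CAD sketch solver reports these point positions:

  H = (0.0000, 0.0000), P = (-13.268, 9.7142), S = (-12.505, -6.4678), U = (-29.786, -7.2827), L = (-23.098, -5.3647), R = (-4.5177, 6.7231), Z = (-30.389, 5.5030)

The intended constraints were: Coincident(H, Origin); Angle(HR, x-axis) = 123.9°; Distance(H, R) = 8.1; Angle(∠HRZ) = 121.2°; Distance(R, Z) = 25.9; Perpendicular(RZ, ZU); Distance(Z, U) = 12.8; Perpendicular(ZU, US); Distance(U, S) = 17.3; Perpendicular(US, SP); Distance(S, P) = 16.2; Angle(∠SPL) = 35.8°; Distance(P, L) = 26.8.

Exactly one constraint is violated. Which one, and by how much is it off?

Distance(P, L) = 26.8 — off by 8.80.

H = (0.00, 0.00) ✓; HR at 123.9° ✓; |HR| = 8.100 ✓; ∠HRZ = 121.2° ✓; |RZ| = 25.90 ✓; ∠(RZ, ZU) = 90.00° ✓; |ZU| = 12.80 ✓; ∠(ZU, US) = 90.00° ✓; |US| = 17.30 ✓; ∠(US, SP) = 90.00° ✓; |SP| = 16.20 ✓; ∠SPL = 35.80° ✓; |PL| = 18.00 ✗.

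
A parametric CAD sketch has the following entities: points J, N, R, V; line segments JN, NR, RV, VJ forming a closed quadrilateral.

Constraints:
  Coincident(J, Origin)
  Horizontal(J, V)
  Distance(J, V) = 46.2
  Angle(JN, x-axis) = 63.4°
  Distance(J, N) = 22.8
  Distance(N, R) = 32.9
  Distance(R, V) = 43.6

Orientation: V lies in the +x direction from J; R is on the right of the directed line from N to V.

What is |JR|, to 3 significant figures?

12.7

Checks: |NR| = 32.90 ✓; |RV| = 43.60 ✓.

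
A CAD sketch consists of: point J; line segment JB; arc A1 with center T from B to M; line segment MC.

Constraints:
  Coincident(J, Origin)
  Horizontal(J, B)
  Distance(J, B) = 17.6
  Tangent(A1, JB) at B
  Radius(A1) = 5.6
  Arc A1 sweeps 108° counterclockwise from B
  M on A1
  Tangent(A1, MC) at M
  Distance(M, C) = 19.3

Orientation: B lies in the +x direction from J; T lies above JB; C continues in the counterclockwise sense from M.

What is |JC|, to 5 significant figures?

30.781

J is at the origin; J and B share the same y with |JB| = 17.6 and B on the +x side, so B = (17.600, 0.0000). The tangent condition forces TB to be normal to JB, so T = B + (0, 5.6) = (17.600, 5.6000). On A1, B sits at bearing -90° from T; a 108° counterclockwise sweep puts M at bearing 18°, so M = T + 5.6·(cos 18°, sin 18°) = (22.926, 7.3305). Since A1 is tangent to MC there, TM ⟂ MC, so MC runs along (−sin 18°, cos 18°); with |MC| = 19.3, C = (16.962, 25.686). Then |JC| = |C − J| = 30.781.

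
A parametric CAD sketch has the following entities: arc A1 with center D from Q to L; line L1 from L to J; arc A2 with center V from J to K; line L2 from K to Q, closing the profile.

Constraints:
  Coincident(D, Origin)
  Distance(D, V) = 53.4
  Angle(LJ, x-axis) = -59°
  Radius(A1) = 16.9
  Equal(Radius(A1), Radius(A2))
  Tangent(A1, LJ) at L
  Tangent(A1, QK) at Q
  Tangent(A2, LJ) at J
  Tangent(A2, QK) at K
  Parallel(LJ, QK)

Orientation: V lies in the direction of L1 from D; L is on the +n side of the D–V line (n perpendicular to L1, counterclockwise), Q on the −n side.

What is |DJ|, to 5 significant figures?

56.010

The slot axis is L1's direction at -59.0°, so u = (cos -59.0°, sin -59.0°) = (0.51504, -0.85717) and n = (−sin -59.0°, cos -59.0°) = (0.85717, 0.51504). D is at the origin and V lies 53.4 along u from D, so V = 53.4·u = (27.503, -45.773). Tangency of A1 to both parallel lines with radius 16.9 puts L and Q at D ± 16.9·n: L = (14.486, 8.7041), Q = (-14.486, -8.7041). Equal radii place J and K the same way about V: J = V + 16.9·n = (41.989, -37.069), K = V − 16.9·n = (13.017, -54.477). Then |DJ| = |J − D| = 56.010.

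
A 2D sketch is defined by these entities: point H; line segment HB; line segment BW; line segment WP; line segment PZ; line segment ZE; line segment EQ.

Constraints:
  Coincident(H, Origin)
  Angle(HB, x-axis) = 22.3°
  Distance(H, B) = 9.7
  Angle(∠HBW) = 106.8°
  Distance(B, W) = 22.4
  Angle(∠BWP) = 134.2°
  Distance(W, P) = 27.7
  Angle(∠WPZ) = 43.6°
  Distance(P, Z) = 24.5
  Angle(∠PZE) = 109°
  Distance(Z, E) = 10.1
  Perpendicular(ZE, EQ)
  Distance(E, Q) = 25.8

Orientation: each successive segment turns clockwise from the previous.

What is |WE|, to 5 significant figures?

12.288

∠WPZ = 43.6° gives PZ at 126.90° from the x-axis; with |PZ| = 24.5, Z = (5.1596, -21.621). ∠PZE = 109.0° gives ZE at 55.900° from the x-axis; with |ZE| = 10.1, E = (10.822, -13.258). Then |WE| = |E − W| = 12.288.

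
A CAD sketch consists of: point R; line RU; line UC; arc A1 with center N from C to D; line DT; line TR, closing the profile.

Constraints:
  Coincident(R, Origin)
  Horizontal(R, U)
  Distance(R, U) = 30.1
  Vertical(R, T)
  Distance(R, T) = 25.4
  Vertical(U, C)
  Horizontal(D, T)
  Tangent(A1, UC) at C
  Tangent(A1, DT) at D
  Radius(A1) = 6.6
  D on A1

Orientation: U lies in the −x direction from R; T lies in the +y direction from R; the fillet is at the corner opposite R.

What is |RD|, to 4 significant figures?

34.60

R is at the origin; RU is horizontal with |RU| = 30.1 and U on the −x side, so U = (-30.10, 0.000). R and T share the same x with |RT| = 25.4 and T on the +y side, so T = (0.000, 25.40). The virtual corner opposite R is at (-30.10, 25.40). The tangent condition forces NC to be normal to UC and since A1 is tangent to DT there, ND ⟂ DT, with radius 6.6, so the center N sits 6.6 in from both sides at N = (-23.50, 18.80). That places the tangent points at C = (-30.10, 18.80) on UC and D = (-23.50, 25.40) on DT. Then |RD| = |D − R| = 34.60.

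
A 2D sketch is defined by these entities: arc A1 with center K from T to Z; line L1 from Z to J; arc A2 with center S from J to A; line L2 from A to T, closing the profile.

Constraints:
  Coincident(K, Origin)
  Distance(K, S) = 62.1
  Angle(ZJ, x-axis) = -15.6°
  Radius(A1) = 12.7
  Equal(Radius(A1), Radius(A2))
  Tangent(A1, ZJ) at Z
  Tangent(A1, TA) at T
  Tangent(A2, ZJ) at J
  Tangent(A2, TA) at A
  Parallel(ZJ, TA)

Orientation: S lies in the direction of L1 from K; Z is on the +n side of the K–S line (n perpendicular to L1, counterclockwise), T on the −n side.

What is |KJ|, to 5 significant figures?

63.385

The slot axis is L1's direction at -15.6°, so u = (cos -15.6°, sin -15.6°) = (0.96316, -0.26892) and n = (−sin -15.6°, cos -15.6°) = (0.26892, 0.96316). K is at the origin and S lies 62.1 along u from K, so S = 62.1·u = (59.812, -16.700). Tangency of A1 to both parallel lines with radius 12.7 puts Z and T at K ± 12.7·n: Z = (3.4153, 12.232), T = (-3.4153, -12.232). Equal radii place J and A the same way about S: J = S + 12.7·n = (63.228, -4.4678), A = S − 12.7·n = (56.397, -28.932). Then |KJ| = |J − K| = 63.385.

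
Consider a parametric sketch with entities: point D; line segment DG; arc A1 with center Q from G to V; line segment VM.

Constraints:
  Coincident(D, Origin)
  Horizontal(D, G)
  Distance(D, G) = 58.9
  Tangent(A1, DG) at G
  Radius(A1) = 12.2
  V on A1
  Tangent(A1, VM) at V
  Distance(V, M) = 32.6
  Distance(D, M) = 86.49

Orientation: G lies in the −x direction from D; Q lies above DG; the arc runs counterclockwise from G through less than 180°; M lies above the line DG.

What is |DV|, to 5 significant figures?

55.032

Checks: |QV| = 12.20 ✓; ∠(QV, VM) = 90.00° ✓; |VM| = 32.60 ✓; |DM| = 86.49 ✓.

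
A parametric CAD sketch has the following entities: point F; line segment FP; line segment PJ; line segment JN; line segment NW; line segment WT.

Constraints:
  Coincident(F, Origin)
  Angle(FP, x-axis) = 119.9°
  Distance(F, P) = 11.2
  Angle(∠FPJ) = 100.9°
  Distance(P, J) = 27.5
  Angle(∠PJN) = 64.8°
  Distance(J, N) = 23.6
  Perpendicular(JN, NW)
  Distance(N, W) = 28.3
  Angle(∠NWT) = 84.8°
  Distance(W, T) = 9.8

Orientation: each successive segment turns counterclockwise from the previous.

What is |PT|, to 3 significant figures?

3.31

F is at the origin; FP runs at 119.9° with length 11.2, so P = (-5.58, 9.71). ∠FPJ = 100.9° gives PJ at -161° from the x-axis; with |PJ| = 27.5, J = (-31.6, 0.756). ∠PJN = 64.8° gives JN at -45.8° from the x-axis; with |JN| = 23.6, N = (-15.1, -16.2). JN is perpendicular to NW, so NW runs at 44.2°; with |NW| = 28.3, W = (5.16, 3.57). ∠NWT = 84.8° gives WT at 139° from the x-axis; with |WT| = 9.8, T = (-2.28, 9.94). Then |PT| = |T − P| = 3.31.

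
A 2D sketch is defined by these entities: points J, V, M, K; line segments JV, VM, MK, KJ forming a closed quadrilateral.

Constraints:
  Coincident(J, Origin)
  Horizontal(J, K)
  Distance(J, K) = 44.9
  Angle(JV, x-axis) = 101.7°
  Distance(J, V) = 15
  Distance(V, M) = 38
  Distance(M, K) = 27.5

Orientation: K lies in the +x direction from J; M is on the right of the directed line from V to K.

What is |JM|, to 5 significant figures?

25.816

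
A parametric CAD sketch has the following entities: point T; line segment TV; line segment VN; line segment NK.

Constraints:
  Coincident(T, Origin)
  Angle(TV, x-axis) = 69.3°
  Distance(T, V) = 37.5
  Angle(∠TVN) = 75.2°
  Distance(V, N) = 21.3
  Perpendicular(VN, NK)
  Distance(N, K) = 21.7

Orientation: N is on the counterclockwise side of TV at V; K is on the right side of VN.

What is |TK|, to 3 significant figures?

59.1

∠TVN = 75.2°, so VN runs at 69.3° + (180° − 75.2°) = 174° from the x-axis; with |VN| = 21.3, N = V + 21.3·(cos 174°, sin 174°) = (-7.93, 37.3). The perpendicularity gives NK at right angles to VN; with |NK| = 21.7 on the right of VN, K = N + 21.7·(0.103, 0.995) = (-5.70, 58.9). Then |TK| = |K − T| = 59.1.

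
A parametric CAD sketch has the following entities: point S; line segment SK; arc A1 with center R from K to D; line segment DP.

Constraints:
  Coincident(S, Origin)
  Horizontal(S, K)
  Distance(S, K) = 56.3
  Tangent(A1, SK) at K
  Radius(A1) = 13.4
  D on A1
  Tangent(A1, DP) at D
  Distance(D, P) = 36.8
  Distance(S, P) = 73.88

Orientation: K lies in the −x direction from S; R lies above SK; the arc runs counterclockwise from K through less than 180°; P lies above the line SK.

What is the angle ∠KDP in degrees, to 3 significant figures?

128°

S is at the origin; S and K share the same y with |SK| = 56.3 and K on the −x side, so K = (-56.3, 0.00). Since A1 is tangent to SK there, RK ⟂ SK, so R = K + (0, 13.4) = (-56.3, 13.4). Since RD ⟂ DP (tangency), |RP| = √(13.4² + 36.8²) = 39.2 regardless of where D sits on A1. So P lies on both circle(S, 73.88) and circle(R, 39.2); the above-SK intersection is P = (-52.1, 52.3). D is the foot of the tangent from P: D = (-43.3, 16.6).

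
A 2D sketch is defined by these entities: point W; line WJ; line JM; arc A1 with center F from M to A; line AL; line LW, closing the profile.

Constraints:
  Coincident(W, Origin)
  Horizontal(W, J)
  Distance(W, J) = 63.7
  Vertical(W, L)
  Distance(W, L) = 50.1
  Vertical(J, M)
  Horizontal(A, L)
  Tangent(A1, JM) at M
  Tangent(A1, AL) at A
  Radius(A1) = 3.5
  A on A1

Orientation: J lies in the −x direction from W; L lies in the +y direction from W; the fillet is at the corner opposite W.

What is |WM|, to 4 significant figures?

78.93

W is at the origin; W and J share the same y with |WJ| = 63.7 and J on the −x side, so J = (-63.70, 0.000). W and L share the same x with |WL| = 50.1 and L on the +y side, so L = (0.000, 50.10). The virtual corner opposite W is at (-63.70, 50.10). Tangency of A1 to JM means the radius FM is perpendicular to JM and since A1 is tangent to AL there, FA ⟂ AL, with radius 3.5, so the center F sits 3.5 in from both sides at F = (-60.20, 46.60). That places the tangent points at M = (-63.70, 46.60) on JM and A = (-60.20, 50.10) on AL. Then |WM| = |M − W| = 78.93.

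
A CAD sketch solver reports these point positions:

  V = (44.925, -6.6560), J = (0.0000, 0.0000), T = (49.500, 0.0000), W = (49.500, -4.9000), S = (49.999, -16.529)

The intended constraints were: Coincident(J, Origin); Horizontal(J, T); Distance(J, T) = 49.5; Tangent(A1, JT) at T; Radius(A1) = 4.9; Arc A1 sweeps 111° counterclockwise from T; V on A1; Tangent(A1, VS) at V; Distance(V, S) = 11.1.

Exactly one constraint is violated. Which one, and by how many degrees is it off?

Tangent(A1, VS) at V — off by 6.20°.

J = (0.00, 0.00) ✓; J.y = 0.00, T.y = 0.00 ✓; |JT| = 49.50 ✓; ∠(WT, TJ) = 90.00° ✓; |WT| = 4.900 ✓; bearing(W→V) − bearing(W→T) = 111.0° ✓; |WV| = 4.900 ✓; ∠(WV, VS) = 83.80° ✗; |VS| = 11.10 ✓.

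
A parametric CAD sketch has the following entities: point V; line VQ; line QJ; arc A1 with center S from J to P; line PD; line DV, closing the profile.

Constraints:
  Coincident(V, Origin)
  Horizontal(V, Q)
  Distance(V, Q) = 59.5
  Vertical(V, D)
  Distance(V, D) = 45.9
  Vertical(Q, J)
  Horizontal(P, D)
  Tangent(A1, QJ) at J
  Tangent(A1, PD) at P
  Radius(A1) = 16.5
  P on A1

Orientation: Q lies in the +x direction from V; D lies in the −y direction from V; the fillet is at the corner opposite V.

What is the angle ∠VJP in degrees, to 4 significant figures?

71.29°

The virtual corner opposite V is at (59.50, -45.90). A1 meets QJ tangentially, so SJ is at right angles to QJ and the tangent condition forces SP to be normal to PD, with radius 16.5, so the center S sits 16.5 in from both sides at S = (43.00, -29.40). That places the tangent points at J = (59.50, -29.40) on QJ and P = (43.00, -45.90) on PD. Then cos ∠VJP = JV·JP / (|JV||JP|), giving 71.29°.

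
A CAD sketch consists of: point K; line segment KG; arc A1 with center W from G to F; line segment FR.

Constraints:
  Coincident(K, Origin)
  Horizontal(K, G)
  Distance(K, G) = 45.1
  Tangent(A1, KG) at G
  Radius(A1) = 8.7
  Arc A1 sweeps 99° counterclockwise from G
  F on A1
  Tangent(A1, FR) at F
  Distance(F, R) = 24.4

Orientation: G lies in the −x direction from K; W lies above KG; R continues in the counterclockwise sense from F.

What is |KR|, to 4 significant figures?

52.85

K is at the origin; KG is horizontal with |KG| = 45.1 and G on the −x side, so G = (-45.10, 0.000). Since A1 is tangent to KG there, WG ⟂ KG, so W = G + (0, 8.7) = (-45.10, 8.700). On A1, G sits at bearing -90° from W; a 99° counterclockwise sweep puts F at bearing 9°, so F = W + 8.7·(cos 9°, sin 9°) = (-36.51, 10.06). Since A1 is tangent to FR there, WF ⟂ FR, so FR runs along (−sin 9°, cos 9°); with |FR| = 24.4, R = (-40.32, 34.16). Then |KR| = |R − K| = 52.85.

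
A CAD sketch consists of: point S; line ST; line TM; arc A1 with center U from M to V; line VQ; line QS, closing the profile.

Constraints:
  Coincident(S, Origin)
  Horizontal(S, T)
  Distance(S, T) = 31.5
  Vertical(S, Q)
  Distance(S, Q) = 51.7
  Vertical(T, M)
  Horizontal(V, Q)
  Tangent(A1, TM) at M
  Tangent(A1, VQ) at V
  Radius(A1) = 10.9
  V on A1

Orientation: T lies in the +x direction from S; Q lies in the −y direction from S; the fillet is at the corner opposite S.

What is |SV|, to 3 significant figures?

55.7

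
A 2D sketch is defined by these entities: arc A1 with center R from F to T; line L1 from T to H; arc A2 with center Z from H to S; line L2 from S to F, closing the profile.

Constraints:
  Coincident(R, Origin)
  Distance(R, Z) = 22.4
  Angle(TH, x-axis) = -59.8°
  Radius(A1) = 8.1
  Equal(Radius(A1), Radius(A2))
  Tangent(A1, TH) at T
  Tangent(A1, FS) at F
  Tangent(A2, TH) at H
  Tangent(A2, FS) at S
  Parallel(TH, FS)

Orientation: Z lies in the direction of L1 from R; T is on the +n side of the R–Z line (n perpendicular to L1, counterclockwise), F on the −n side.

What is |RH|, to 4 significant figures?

23.82

The slot axis is L1's direction at -59.8°, so u = (cos -59.8°, sin -59.8°) = (0.5030, -0.8643) and n = (−sin -59.8°, cos -59.8°) = (0.8643, 0.5030). R is at the origin and Z lies 22.4 along u from R, so Z = 22.4·u = (11.27, -19.36). Tangency of A1 to both parallel lines with radius 8.1 puts T and F at R ± 8.1·n: T = (7.001, 4.074), F = (-7.001, -4.074). Equal radii place H and S the same way about Z: H = Z + 8.1·n = (18.27, -15.29), S = Z − 8.1·n = (4.267, -23.43). Then |RH| = |H − R| = 23.82.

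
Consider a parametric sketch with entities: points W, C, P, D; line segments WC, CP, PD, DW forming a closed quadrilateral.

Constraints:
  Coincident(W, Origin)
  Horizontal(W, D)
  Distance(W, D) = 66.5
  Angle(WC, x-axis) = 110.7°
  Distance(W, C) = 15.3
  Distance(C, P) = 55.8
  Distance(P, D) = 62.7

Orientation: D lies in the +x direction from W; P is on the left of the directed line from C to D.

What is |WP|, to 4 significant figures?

63.62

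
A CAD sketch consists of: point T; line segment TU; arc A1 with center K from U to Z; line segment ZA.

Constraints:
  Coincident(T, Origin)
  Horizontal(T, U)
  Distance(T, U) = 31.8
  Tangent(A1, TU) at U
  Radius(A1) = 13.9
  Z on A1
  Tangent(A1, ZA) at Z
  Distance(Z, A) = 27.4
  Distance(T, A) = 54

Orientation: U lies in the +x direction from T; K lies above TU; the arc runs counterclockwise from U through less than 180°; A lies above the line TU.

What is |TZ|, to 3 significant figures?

48.6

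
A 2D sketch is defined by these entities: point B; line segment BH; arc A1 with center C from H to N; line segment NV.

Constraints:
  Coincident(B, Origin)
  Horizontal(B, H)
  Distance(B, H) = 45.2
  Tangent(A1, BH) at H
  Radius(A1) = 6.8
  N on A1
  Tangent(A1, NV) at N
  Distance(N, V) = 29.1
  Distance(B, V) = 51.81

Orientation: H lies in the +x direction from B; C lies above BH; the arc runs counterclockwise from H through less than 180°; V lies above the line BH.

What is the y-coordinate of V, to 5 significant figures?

35.690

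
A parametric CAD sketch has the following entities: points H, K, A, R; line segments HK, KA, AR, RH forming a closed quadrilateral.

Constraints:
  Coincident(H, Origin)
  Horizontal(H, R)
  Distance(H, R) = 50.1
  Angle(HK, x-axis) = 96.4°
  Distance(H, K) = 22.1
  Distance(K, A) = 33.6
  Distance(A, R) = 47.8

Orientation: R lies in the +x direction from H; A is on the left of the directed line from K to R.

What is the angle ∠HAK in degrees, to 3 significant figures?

24.0°

Checks: HK at 96.40° ✓; |KA| = 33.60 ✓; |AR| = 47.80 ✓.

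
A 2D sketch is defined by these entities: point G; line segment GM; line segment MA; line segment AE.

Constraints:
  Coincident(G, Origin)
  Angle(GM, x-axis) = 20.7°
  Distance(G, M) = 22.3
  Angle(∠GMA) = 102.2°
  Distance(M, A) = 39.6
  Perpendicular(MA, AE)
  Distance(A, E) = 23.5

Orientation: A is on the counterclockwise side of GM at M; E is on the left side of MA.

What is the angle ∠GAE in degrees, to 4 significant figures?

63.81°

G is at the origin; GM runs at 20.7° with length 22.3, so M = 22.3·(cos 20.7°, sin 20.7°) = (20.86, 7.882). ∠GMA = 102.2°, so MA runs at 20.7° + (180° − 102.2°) = 98.50° from the x-axis; with |MA| = 39.6, A = M + 39.6·(cos 98.50°, sin 98.50°) = (15.01, 47.05). MA is perpendicular to AE; with |AE| = 23.5 on the left of MA, E = A + 23.5·(-0.9890, -0.1478) = (-8.235, 43.57). Then cos ∠GAE = AG·AE / (|AG||AE|), giving 63.81°.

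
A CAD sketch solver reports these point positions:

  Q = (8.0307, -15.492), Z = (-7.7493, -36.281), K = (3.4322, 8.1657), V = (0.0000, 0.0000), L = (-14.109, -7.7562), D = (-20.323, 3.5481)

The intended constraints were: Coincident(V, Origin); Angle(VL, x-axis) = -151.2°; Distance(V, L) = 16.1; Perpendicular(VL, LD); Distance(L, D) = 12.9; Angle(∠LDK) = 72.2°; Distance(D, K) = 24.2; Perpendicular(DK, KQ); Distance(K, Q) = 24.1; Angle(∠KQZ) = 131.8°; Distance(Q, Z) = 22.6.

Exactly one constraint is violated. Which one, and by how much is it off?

Distance(Q, Z) = 22.6 — off by 3.50.

V = (0.00, 0.00) ✓; VL at -151.2° ✓; |VL| = 16.10 ✓; ∠(VL, LD) = 90.00° ✓; |LD| = 12.90 ✓; ∠LDK = 72.20° ✓; |DK| = 24.20 ✓; ∠(DK, KQ) = 90.00° ✓; |KQ| = 24.10 ✓; ∠KQZ = 131.8° ✓; |QZ| = 26.10 ✗.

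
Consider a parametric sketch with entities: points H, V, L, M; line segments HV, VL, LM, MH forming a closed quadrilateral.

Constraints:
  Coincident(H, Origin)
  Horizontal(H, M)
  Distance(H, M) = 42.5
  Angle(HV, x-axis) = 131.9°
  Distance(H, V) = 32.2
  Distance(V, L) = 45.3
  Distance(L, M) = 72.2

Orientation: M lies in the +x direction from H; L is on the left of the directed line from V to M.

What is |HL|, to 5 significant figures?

61.382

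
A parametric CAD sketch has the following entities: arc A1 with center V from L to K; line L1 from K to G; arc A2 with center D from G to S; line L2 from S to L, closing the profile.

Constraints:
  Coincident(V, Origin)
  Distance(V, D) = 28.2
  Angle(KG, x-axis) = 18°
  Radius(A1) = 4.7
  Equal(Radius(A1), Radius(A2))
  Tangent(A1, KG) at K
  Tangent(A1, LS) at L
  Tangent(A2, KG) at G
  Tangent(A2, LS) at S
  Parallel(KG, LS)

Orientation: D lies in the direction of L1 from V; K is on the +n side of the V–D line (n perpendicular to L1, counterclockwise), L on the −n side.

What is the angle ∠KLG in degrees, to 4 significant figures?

71.57°

The slot axis is L1's direction at 18.0°, so u = (cos 18.0°, sin 18.0°) = (0.9511, 0.3090) and n = (−sin 18.0°, cos 18.0°) = (-0.3090, 0.9511). V is at the origin and D lies 28.2 along u from V, so D = 28.2·u = (26.82, 8.714). Tangency of A1 to both parallel lines with radius 4.7 puts K and L at V ± 4.7·n: K = (-1.452, 4.470), L = (1.452, -4.470). Equal radii place G and S the same way about D: G = D + 4.7·n = (25.37, 13.18), S = D − 4.7·n = (28.27, 4.244). Then cos ∠KLG = LK·LG / (|LK||LG|), giving 71.57°.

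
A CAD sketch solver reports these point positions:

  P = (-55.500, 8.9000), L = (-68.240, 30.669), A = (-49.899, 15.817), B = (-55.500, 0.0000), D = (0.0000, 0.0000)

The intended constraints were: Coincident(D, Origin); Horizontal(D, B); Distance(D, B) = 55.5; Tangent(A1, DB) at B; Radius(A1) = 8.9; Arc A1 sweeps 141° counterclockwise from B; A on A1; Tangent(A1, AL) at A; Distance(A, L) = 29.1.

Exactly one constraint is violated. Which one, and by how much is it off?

Distance(A, L) = 29.1 — off by 5.50.

D = (0.00, 0.00) ✓; D.y = 0.00, B.y = 0.00 ✓; |DB| = 55.50 ✓; ∠(PB, BD) = 90.00° ✓; |PB| = 8.900 ✓; bearing(P→A) − bearing(P→B) = 141.0° ✓; |PA| = 8.900 ✓; ∠(PA, AL) = 90.00° ✓; |AL| = 23.60 ✗.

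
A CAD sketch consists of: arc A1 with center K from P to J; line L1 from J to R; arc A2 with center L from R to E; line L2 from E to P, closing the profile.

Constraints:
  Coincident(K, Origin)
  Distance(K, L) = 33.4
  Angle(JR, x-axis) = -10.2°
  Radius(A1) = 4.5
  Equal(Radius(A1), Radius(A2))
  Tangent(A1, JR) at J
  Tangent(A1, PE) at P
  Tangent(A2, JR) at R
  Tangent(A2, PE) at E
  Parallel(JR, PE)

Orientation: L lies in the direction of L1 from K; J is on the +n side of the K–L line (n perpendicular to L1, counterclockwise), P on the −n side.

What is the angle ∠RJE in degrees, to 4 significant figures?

15.08°

The slot axis is L1's direction at -10.2°, so u = (cos -10.2°, sin -10.2°) = (0.9842, -0.1771) and n = (−sin -10.2°, cos -10.2°) = (0.1771, 0.9842). K is at the origin and L lies 33.4 along u from K, so L = 33.4·u = (32.87, -5.915). Tangency of A1 to both parallel lines with radius 4.5 puts J and P at K ± 4.5·n: J = (0.7969, 4.429), P = (-0.7969, -4.429). Equal radii place R and E the same way about L: R = L + 4.5·n = (33.67, -1.486), E = L − 4.5·n = (32.08, -10.34). Then cos ∠RJE = JR·JE / (|JR||JE|), giving 15.08°.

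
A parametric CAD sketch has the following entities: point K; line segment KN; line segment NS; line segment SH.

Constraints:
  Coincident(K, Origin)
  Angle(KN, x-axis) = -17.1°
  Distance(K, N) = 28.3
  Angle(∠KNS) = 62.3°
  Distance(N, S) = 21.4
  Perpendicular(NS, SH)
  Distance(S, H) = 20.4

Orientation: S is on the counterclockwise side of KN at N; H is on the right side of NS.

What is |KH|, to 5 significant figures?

46.198

∠KNS = 62.3°, so NS runs at -17.1° + (180° − 62.3°) = 100.60° from the x-axis; with |NS| = 21.4, S = N + 21.4·(cos 100.60°, sin 100.60°) = (23.112, 12.713). NS is perpendicular to SH; with |SH| = 20.4 on the right of NS, H = S + 20.4·(0.98294, 0.18395) = (43.164, 16.466). Then |KH| = |H − K| = 46.198.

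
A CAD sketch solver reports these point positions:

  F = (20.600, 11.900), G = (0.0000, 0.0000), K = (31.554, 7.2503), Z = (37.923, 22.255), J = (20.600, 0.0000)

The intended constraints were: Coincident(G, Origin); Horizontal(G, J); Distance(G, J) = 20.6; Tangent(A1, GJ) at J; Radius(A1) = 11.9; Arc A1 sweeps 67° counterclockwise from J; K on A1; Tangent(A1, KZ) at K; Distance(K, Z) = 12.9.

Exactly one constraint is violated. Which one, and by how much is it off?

Distance(K, Z) = 12.9 — off by 3.40.

G = (0.00, 0.00) ✓; G.y = 0.00, J.y = 0.00 ✓; |GJ| = 20.60 ✓; ∠(FJ, JG) = 90.00° ✓; |FJ| = 11.90 ✓; bearing(F→K) − bearing(F→J) = 67.00° ✓; |FK| = 11.90 ✓; ∠(FK, KZ) = 90.00° ✓; |KZ| = 16.30 ✗.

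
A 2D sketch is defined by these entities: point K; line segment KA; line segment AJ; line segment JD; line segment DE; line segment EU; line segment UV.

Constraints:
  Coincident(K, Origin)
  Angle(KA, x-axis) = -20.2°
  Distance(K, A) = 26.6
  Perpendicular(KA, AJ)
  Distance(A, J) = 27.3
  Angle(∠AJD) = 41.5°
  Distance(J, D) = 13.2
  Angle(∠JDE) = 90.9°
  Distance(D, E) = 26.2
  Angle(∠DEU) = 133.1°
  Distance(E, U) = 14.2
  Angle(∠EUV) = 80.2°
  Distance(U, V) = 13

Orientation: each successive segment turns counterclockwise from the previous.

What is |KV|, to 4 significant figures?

49.99

∠DEU = 133.1° gives EU at -15.70° from the x-axis; with |EU| = 14.2, U = (48.50, -16.93). ∠EUV = 80.2° gives UV at 84.10° from the x-axis; with |UV| = 13.0, V = (49.83, -3.994). Then |KV| = |V − K| = 49.99.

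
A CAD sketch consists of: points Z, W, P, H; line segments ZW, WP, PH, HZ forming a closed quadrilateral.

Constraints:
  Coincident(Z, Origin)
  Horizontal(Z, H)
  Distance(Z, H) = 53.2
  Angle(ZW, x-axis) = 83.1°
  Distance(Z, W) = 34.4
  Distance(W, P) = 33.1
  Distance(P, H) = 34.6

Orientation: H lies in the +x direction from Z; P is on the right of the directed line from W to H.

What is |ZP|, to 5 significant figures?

19.432

Checks: |WP| = 33.10 ✓; |PH| = 34.60 ✓.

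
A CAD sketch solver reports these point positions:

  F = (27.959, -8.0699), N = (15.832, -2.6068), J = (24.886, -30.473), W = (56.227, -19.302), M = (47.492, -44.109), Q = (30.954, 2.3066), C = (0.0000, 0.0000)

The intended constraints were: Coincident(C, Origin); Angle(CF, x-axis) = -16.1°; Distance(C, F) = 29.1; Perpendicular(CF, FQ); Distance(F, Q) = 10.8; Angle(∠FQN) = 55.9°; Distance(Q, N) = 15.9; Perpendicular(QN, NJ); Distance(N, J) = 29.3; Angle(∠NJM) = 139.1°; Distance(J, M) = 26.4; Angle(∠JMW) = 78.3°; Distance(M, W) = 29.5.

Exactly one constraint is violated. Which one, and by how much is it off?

Distance(M, W) = 29.5 — off by 3.20.

C = (0.00, 0.00) ✓; CF at -16.10° ✓; |CF| = 29.10 ✓; ∠(CF, FQ) = 90.00° ✓; |FQ| = 10.80 ✓; ∠FQN = 55.90° ✓; |QN| = 15.90 ✓; ∠(QN, NJ) = 90.00° ✓; |NJ| = 29.30 ✓; ∠NJM = 139.1° ✓; |JM| = 26.40 ✓; ∠JMW = 78.30° ✓; |MW| = 26.30 ✗.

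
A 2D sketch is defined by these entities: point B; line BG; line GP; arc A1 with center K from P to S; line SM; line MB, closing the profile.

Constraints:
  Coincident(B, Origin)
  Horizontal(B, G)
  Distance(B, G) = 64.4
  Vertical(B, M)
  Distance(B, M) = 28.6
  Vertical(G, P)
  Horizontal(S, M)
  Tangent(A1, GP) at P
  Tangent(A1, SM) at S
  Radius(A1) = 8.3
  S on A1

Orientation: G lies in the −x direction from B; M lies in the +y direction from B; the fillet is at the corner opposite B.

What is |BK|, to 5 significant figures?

59.660

B and M share the same x with |BM| = 28.6 and M on the +y side, so M = (0.0000, 28.600). The virtual corner opposite B is at (-64.400, 28.600). Tangency of A1 to GP means the radius KP is perpendicular to GP and the tangent condition forces KS to be normal to SM, with radius 8.3, so the center K sits 8.3 in from both sides at K = (-56.100, 20.300). Then |BK| = |K − B| = 59.660.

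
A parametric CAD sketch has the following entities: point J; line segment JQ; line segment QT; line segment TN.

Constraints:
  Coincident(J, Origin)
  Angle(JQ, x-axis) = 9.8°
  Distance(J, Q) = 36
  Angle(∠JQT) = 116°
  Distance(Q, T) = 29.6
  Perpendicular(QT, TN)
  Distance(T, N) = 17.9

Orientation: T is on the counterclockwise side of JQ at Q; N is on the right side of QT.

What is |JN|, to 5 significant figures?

67.714

∠JQT = 116.0°, so QT runs at 9.8° + (180° − 116.0°) = 73.800° from the x-axis; with |QT| = 29.6, T = Q + 29.6·(cos 73.800°, sin 73.800°) = (43.733, 34.552). The perpendicularity gives TN at right angles to QT; with |TN| = 17.9 on the right of QT, N = T + 17.9·(0.96029, -0.27899) = (60.922, 29.558). Then |JN| = |N − J| = 67.714.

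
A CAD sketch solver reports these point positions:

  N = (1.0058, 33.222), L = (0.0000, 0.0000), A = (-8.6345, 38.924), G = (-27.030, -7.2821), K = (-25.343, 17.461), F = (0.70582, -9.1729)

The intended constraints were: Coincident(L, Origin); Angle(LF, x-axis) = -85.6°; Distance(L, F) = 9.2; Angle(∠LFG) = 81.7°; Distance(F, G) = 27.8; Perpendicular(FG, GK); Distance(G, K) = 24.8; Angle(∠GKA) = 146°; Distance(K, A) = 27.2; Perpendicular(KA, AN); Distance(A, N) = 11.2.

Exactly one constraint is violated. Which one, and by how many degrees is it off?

Perpendicular(KA, AN) — off by 7.30°.

L = (0.00, 0.00) ✓; LF at -85.60° ✓; |LF| = 9.200 ✓; ∠LFG = 81.70° ✓; |FG| = 27.80 ✓; ∠(FG, GK) = 90.00° ✓; |GK| = 24.80 ✓; ∠GKA = 146.0° ✓; |KA| = 27.20 ✓; ∠(KA, AN) = 82.70° ✗; |AN| = 11.20 ✓.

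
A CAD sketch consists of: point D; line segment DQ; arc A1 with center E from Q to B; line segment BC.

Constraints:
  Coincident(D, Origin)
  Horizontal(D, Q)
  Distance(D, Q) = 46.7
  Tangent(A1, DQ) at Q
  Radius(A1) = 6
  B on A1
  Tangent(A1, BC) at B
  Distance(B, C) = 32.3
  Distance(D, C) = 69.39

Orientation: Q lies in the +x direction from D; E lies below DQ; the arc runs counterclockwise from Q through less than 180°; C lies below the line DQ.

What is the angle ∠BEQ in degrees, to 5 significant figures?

122.60°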